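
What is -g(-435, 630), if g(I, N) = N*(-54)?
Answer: 34020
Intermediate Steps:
g(I, N) = -54*N
-g(-435, 630) = -(-54)*630 = -1*(-34020) = 34020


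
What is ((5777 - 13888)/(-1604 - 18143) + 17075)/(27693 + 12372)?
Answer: 337188136/791163555 ≈ 0.42619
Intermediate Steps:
((5777 - 13888)/(-1604 - 18143) + 17075)/(27693 + 12372) = (-8111/(-19747) + 17075)/40065 = (-8111*(-1/19747) + 17075)*(1/40065) = (8111/19747 + 17075)*(1/40065) = (337188136/19747)*(1/40065) = 337188136/791163555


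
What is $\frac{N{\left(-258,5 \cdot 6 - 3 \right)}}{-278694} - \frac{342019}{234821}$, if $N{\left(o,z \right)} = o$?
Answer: $- \frac{835597012}{574063191} \approx -1.4556$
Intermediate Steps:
$\frac{N{\left(-258,5 \cdot 6 - 3 \right)}}{-278694} - \frac{342019}{234821} = - \frac{258}{-278694} - \frac{342019}{234821} = \left(-258\right) \left(- \frac{1}{278694}\right) - \frac{18001}{12359} = \frac{43}{46449} - \frac{18001}{12359} = - \frac{835597012}{574063191}$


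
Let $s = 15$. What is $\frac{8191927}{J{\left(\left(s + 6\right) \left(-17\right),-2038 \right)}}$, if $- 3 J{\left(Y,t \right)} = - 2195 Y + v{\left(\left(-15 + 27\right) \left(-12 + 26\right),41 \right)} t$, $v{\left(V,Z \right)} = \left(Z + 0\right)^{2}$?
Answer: $\frac{24575781}{2642263} \approx 9.301$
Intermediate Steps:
$v{\left(V,Z \right)} = Z^{2}$
$J{\left(Y,t \right)} = - \frac{1681 t}{3} + \frac{2195 Y}{3}$ ($J{\left(Y,t \right)} = - \frac{- 2195 Y + 41^{2} t}{3} = - \frac{- 2195 Y + 1681 t}{3} = - \frac{1681 t}{3} + \frac{2195 Y}{3}$)
$\frac{8191927}{J{\left(\left(s + 6\right) \left(-17\right),-2038 \right)}} = \frac{8191927}{\left(- \frac{1681}{3}\right) \left(-2038\right) + \frac{2195 \left(15 + 6\right) \left(-17\right)}{3}} = \frac{8191927}{\frac{3425878}{3} + \frac{2195 \cdot 21 \left(-17\right)}{3}} = \frac{8191927}{\frac{3425878}{3} + \frac{2195}{3} \left(-357\right)} = \frac{8191927}{\frac{3425878}{3} - 261205} = \frac{8191927}{\frac{2642263}{3}} = 8191927 \cdot \frac{3}{2642263} = \frac{24575781}{2642263}$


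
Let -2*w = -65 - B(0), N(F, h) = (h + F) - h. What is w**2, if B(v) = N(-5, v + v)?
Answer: 900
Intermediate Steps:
N(F, h) = F (N(F, h) = (F + h) - h = F)
B(v) = -5
w = 30 (w = -(-65 - 1*(-5))/2 = -(-65 + 5)/2 = -1/2*(-60) = 30)
w**2 = 30**2 = 900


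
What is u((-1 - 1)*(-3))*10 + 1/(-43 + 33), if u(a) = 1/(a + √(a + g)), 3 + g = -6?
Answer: 187/130 - 10*I*√3/39 ≈ 1.4385 - 0.44412*I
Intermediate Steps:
g = -9 (g = -3 - 6 = -9)
u(a) = 1/(a + √(-9 + a)) (u(a) = 1/(a + √(a - 9)) = 1/(a + √(-9 + a)))
u((-1 - 1)*(-3))*10 + 1/(-43 + 33) = 10/((-1 - 1)*(-3) + √(-9 + (-1 - 1)*(-3))) + 1/(-43 + 33) = 10/(-2*(-3) + √(-9 - 2*(-3))) + 1/(-10) = 10/(6 + √(-9 + 6)) - ⅒ = 10/(6 + √(-3)) - ⅒ = 10/(6 + I*√3) - ⅒ = -⅒ + 10/(6 + I*√3)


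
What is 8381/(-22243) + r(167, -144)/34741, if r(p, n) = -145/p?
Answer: -1676816098/4449939949 ≈ -0.37682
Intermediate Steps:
8381/(-22243) + r(167, -144)/34741 = 8381/(-22243) - 145/167/34741 = 8381*(-1/22243) - 145*1/167*(1/34741) = -289/767 - 145/167*1/34741 = -289/767 - 145/5801747 = -1676816098/4449939949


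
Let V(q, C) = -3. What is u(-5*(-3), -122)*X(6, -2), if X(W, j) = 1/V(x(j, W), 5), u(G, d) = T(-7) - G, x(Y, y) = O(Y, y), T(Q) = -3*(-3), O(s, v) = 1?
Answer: 2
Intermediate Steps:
T(Q) = 9
x(Y, y) = 1
u(G, d) = 9 - G
X(W, j) = -1/3 (X(W, j) = 1/(-3) = -1/3)
u(-5*(-3), -122)*X(6, -2) = (9 - (-5)*(-3))*(-1/3) = (9 - 1*15)*(-1/3) = (9 - 15)*(-1/3) = -6*(-1/3) = 2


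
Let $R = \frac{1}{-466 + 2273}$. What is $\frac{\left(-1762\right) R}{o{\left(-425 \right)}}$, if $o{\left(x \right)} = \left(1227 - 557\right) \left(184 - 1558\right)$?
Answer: $\frac{881}{831744030} \approx 1.0592 \cdot 10^{-6}$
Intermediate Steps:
$o{\left(x \right)} = -920580$ ($o{\left(x \right)} = 670 \left(-1374\right) = -920580$)
$R = \frac{1}{1807} \approx 0.0005534$
$\frac{\left(-1762\right) R}{o{\left(-425 \right)}} = \frac{\left(-1762\right) \frac{1}{1807}}{-920580} = \left(- \frac{1762}{1807}\right) \left(- \frac{1}{920580}\right) = \frac{881}{831744030}$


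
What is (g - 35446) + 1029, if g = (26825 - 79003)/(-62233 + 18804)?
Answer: -1494643715/43429 ≈ -34416.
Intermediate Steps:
g = 52178/43429 (g = -52178/(-43429) = -52178*(-1/43429) = 52178/43429 ≈ 1.2015)
(g - 35446) + 1029 = (52178/43429 - 35446) + 1029 = -1539332156/43429 + 1029 = -1494643715/43429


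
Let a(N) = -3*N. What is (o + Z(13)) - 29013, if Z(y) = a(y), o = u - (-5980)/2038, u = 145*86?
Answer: -16894068/1019 ≈ -16579.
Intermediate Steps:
u = 12470
o = 12709920/1019 (o = 12470 - (-5980)/2038 = 12470 - 1*(-2990/1019) = 12470 + 2990/1019 = 12709920/1019 ≈ 12473.)
Z(y) = -3*y
(o + Z(13)) - 29013 = (12709920/1019 - 3*13) - 29013 = (12709920/1019 - 39) - 29013 = 12670179/1019 - 29013 = -16894068/1019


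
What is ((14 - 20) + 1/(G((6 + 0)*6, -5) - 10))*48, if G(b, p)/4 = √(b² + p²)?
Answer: -504824/1753 + 16*√1321/1753 ≈ -287.65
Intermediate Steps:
G(b, p) = 4*√(b² + p²)
((14 - 20) + 1/(G((6 + 0)*6, -5) - 10))*48 = ((14 - 20) + 1/(4*√(((6 + 0)*6)² + (-5)²) - 10))*48 = (-6 + 1/(4*√((6*6)² + 25) - 10))*48 = (-6 + 1/(4*√(36² + 25) - 10))*48 = (-6 + 1/(4*√(1296 + 25) - 10))*48 = (-6 + 1/(4*√1321 - 10))*48 = (-6 + 1/(-10 + 4*√1321))*48 = -288 + 48/(-10 + 4*√1321)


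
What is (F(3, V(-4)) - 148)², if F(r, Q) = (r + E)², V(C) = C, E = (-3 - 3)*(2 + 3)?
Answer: 337561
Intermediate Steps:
E = -30 (E = -6*5 = -30)
F(r, Q) = (-30 + r)² (F(r, Q) = (r - 30)² = (-30 + r)²)
(F(3, V(-4)) - 148)² = ((-30 + 3)² - 148)² = ((-27)² - 148)² = (729 - 148)² = 581² = 337561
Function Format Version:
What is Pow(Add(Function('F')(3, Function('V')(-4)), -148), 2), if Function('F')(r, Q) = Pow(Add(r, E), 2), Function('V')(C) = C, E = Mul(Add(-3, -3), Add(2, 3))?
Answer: 337561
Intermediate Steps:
E = -30 (E = Mul(-6, 5) = -30)
Function('F')(r, Q) = Pow(Add(-30, r), 2) (Function('F')(r, Q) = Pow(Add(r, -30), 2) = Pow(Add(-30, r), 2))
Pow(Add(Function('F')(3, Function('V')(-4)), -148), 2) = Pow(Add(Pow(Add(-30, 3), 2), -148), 2) = Pow(Add(Pow(-27, 2), -148), 2) = Pow(Add(729, -148), 2) = Pow(581, 2) = 337561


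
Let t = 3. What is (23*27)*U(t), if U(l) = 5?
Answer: 3105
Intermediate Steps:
(23*27)*U(t) = (23*27)*5 = 621*5 = 3105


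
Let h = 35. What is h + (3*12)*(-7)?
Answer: -217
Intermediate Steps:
h + (3*12)*(-7) = 35 + (3*12)*(-7) = 35 + 36*(-7) = 35 - 252 = -217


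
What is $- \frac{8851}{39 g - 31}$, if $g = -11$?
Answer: $\frac{8851}{460} \approx 19.241$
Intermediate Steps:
$- \frac{8851}{39 g - 31} = - \frac{8851}{39 \left(-11\right) - 31} = - \frac{8851}{-429 - 31} = - \frac{8851}{-460} = \left(-8851\right) \left(- \frac{1}{460}\right) = \frac{8851}{460}$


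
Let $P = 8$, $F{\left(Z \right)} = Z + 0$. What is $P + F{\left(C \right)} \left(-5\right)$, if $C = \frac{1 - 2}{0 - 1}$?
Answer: $3$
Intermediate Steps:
$C = 1$ ($C = - \frac{1}{-1} = \left(-1\right) \left(-1\right) = 1$)
$F{\left(Z \right)} = Z$
$P + F{\left(C \right)} \left(-5\right) = 8 + 1 \left(-5\right) = 8 - 5 = 3$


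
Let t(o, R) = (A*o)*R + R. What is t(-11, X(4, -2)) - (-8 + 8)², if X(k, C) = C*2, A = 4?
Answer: 172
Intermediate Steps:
X(k, C) = 2*C
t(o, R) = R + 4*R*o (t(o, R) = (4*o)*R + R = 4*R*o + R = R + 4*R*o)
t(-11, X(4, -2)) - (-8 + 8)² = (2*(-2))*(1 + 4*(-11)) - (-8 + 8)² = -4*(1 - 44) - 1*0² = -4*(-43) - 1*0 = 172 + 0 = 172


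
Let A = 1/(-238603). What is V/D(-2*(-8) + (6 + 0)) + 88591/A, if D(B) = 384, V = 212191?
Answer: -8117021883041/384 ≈ -2.1138e+10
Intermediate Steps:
A = -1/238603 ≈ -4.1911e-6
V/D(-2*(-8) + (6 + 0)) + 88591/A = 212191/384 + 88591/(-1/238603) = 212191*(1/384) + 88591*(-238603) = 212191/384 - 21138078373 = -8117021883041/384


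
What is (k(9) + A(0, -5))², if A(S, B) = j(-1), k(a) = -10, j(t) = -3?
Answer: 169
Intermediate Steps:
A(S, B) = -3
(k(9) + A(0, -5))² = (-10 - 3)² = (-13)² = 169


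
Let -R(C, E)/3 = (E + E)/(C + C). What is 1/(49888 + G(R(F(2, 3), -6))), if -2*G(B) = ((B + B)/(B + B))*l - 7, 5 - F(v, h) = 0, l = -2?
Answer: 2/99785 ≈ 2.0043e-5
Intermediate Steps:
F(v, h) = 5 (F(v, h) = 5 - 1*0 = 5 + 0 = 5)
R(C, E) = -3*E/C (R(C, E) = -3*(E + E)/(C + C) = -3*2*E/(2*C) = -3*2*E*1/(2*C) = -3*E/C)
G(B) = 9/2 (G(B) = -(((B + B)/(B + B))*(-2) - 7)/2 = -(((2*B)/((2*B)))*(-2) - 7)/2 = -(((2*B)*(1/(2*B)))*(-2) - 7)/2 = -(1*(-2) - 7)/2 = -(-2 - 7)/2 = -½*(-9) = 9/2)
1/(49888 + G(R(F(2, 3), -6))) = 1/(49888 + 9/2) = 1/(99785/2) = 2/99785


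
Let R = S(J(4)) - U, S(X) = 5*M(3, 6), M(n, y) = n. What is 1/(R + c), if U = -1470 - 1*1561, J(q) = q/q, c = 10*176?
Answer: 1/4806 ≈ 0.00020807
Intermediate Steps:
c = 1760
J(q) = 1
U = -3031 (U = -1470 - 1561 = -3031)
S(X) = 15 (S(X) = 5*3 = 15)
R = 3046 (R = 15 - 1*(-3031) = 15 + 3031 = 3046)
1/(R + c) = 1/(3046 + 1760) = 1/4806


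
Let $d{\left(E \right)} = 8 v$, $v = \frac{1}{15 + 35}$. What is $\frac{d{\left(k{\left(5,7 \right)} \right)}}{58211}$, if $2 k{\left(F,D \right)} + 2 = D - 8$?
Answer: $\frac{4}{1455275} \approx 2.7486 \cdot 10^{-6}$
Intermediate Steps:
$k{\left(F,D \right)} = -5 + \frac{D}{2}$ ($k{\left(F,D \right)} = -1 + \frac{D - 8}{2} = -1 + \frac{-8 + D}{2} = -1 + \left(-4 + \frac{D}{2}\right) = -5 + \frac{D}{2}$)
$v = \frac{1}{50} \approx 0.02$
$d{\left(E \right)} = \frac{4}{25}$ ($d{\left(E \right)} = 8 \cdot \frac{1}{50} = \frac{4}{25}$)
$\frac{d{\left(k{\left(5,7 \right)} \right)}}{58211} = \frac{4}{25 \cdot 58211} = \frac{4}{25} \cdot \frac{1}{58211} = \frac{4}{1455275}$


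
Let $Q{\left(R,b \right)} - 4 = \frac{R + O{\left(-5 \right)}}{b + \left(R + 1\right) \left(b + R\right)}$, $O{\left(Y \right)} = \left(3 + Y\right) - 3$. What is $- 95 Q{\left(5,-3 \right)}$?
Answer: $-380$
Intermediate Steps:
$O{\left(Y \right)} = Y$
$Q{\left(R,b \right)} = 4 + \frac{-5 + R}{b + \left(1 + R\right) \left(R + b\right)}$ ($Q{\left(R,b \right)} = 4 + \frac{R - 5}{b + \left(R + 1\right) \left(b + R\right)} = 4 + \frac{-5 + R}{b + \left(1 + R\right) \left(R + b\right)}$)
$- 95 Q{\left(5,-3 \right)} = - 95 \frac{-5 + 4 \cdot 5^{2} + 5 \cdot 5 + 8 \left(-3\right) + 4 \cdot 5 \left(-3\right)}{5 + 5^{2} + 2 \left(-3\right) + 5 \left(-3\right)} = - 95 \frac{-5 + 4 \cdot 25 + 25 - 24 - 60}{5 + 25 - 6 - 15} = - 95 \frac{-5 + 100 + 25 - 24 - 60}{9} = - 95 \cdot \frac{1}{9} \cdot 36 = \left(-95\right) 4 = -380$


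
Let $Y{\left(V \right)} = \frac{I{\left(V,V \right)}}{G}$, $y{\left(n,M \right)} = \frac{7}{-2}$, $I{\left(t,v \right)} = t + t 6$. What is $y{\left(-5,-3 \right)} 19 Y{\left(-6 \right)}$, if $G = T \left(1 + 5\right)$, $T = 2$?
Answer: $\frac{931}{4} \approx 232.75$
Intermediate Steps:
$I{\left(t,v \right)} = 7 t$ ($I{\left(t,v \right)} = t + 6 t = 7 t$)
$y{\left(n,M \right)} = - \frac{7}{2}$ ($y{\left(n,M \right)} = 7 \left(- \frac{1}{2}\right) = - \frac{7}{2}$)
$G = 12$ ($G = 2 \left(1 + 5\right) = 2 \cdot 6 = 12$)
$Y{\left(V \right)} = \frac{7 V}{12}$
$y{\left(-5,-3 \right)} 19 Y{\left(-6 \right)} = \left(- \frac{7}{2}\right) 19 \cdot \frac{7}{12} \left(-6\right) = \left(- \frac{133}{2}\right) \left(- \frac{7}{2}\right) = \frac{931}{4}$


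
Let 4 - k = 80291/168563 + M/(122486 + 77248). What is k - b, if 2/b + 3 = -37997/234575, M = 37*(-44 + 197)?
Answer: 17180175712872347/4162019990943454 ≈ 4.1278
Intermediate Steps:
M = 5661 (M = 37*153 = 5661)
k = 39226657077/11222587414 (k = 4 - (80291/168563 + 5661/(122486 + 77248)) = 4 - (80291*(1/168563) + 5661/199734) = 4 - (80291/168563 + 5661*(1/199734)) = 4 - (80291/168563 + 1887/66578) = 4 - 1*5663692579/11222587414 = 4 - 5663692579/11222587414 = 39226657077/11222587414 ≈ 3.4953)
b = -234575/370861 (b = 2/(-3 - 37997/234575) = 2/(-741722/234575) = 2*(-234575/741722) = -234575/370861 ≈ -0.63251)
k - b = 39226657077/11222587414 - 1*(-234575/370861) = 39226657077/11222587414 + 234575/370861 = 17180175712872347/4162019990943454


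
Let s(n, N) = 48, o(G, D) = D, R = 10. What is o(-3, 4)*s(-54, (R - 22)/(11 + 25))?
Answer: 192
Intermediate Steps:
o(-3, 4)*s(-54, (R - 22)/(11 + 25)) = 4*48 = 192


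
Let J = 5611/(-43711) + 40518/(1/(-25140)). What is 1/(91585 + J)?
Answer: -43711/44521005705396 ≈ -9.8181e-10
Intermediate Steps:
J = -44525008977331/43711 (J = 5611*(-1/43711) + 40518/(-1/25140) = -5611/43711 + 40518*(-25140) = -5611/43711 - 1018622520 = -44525008977331/43711 ≈ -1.0186e+9)
1/(91585 + J) = 1/(91585 - 44525008977331/43711) = 1/(-44521005705396/43711) = -43711/44521005705396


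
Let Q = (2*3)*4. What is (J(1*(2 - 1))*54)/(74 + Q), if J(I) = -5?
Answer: -135/49 ≈ -2.7551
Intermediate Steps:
Q = 24 (Q = 6*4 = 24)
(J(1*(2 - 1))*54)/(74 + Q) = (-5*54)/(74 + 24) = -270/98 = -270*1/98 = -135/49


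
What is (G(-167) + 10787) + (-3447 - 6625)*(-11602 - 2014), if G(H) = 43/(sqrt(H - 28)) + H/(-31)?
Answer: 4251685476/31 - 43*I*sqrt(195)/195 ≈ 1.3715e+8 - 3.0793*I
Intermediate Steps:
G(H) = 43/sqrt(-28 + H) - H/31 (G(H) = 43/(sqrt(-28 + H)) + H*(-1/31) = 43/sqrt(-28 + H) - H/31)
(G(-167) + 10787) + (-3447 - 6625)*(-11602 - 2014) = ((43/sqrt(-28 - 167) - 1/31*(-167)) + 10787) + (-3447 - 6625)*(-11602 - 2014) = ((43/sqrt(-195) + 167/31) + 10787) - 10072*(-13616) = ((43*(-I*sqrt(195)/195) + 167/31) + 10787) + 137140352 = ((-43*I*sqrt(195)/195 + 167/31) + 10787) + 137140352 = ((167/31 - 43*I*sqrt(195)/195) + 10787) + 137140352 = (334564/31 - 43*I*sqrt(195)/195) + 137140352 = 4251685476/31 - 43*I*sqrt(195)/195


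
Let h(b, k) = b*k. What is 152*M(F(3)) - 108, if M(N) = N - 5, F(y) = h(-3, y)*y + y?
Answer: -4516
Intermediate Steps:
F(y) = y - 3*y**2 (F(y) = (-3*y)*y + y = -3*y**2 + y = y - 3*y**2)
M(N) = -5 + N
152*M(F(3)) - 108 = 152*(-5 + 3*(1 - 3*3)) - 108 = 152*(-5 + 3*(1 - 9)) - 108 = 152*(-5 + 3*(-8)) - 108 = 152*(-5 - 24) - 108 = 152*(-29) - 108 = -4408 - 108 = -4516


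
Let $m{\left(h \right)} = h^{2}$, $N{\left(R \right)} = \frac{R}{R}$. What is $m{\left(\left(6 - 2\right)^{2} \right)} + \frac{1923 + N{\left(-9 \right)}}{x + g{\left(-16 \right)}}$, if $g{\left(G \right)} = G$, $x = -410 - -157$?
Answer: $\frac{66940}{269} \approx 248.85$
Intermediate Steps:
$x = -253$ ($x = -410 + 157 = -253$)
$N{\left(R \right)} = 1$
$m{\left(\left(6 - 2\right)^{2} \right)} + \frac{1923 + N{\left(-9 \right)}}{x + g{\left(-16 \right)}} = \left(\left(6 - 2\right)^{2}\right)^{2} + \frac{1923 + 1}{-253 - 16} = \left(4^{2}\right)^{2} + \frac{1924}{-269} = 16^{2} + 1924 \left(- \frac{1}{269}\right) = 256 - \frac{1924}{269} = \frac{66940}{269}$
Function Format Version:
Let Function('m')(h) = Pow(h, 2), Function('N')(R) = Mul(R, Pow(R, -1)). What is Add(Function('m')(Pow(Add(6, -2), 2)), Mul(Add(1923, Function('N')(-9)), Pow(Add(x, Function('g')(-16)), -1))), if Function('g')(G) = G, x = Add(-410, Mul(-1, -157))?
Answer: Rational(66940, 269) ≈ 248.85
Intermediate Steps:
x = -253 (x = Add(-410, 157) = -253)
Function('N')(R) = 1
Add(Function('m')(Pow(Add(6, -2), 2)), Mul(Add(1923, Function('N')(-9)), Pow(Add(x, Function('g')(-16)), -1))) = Add(Pow(Pow(Add(6, -2), 2), 2), Mul(Add(1923, 1), Pow(Add(-253, -16), -1))) = Add(Pow(Pow(4, 2), 2), Mul(1924, Pow(-269, -1))) = Add(Pow(16, 2), Mul(1924, Rational(-1, 269))) = Add(256, Rational(-1924, 269)) = Rational(66940, 269)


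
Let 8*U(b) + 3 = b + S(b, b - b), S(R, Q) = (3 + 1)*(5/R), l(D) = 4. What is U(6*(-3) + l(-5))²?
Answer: 16641/3136 ≈ 5.3064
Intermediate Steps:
S(R, Q) = 20/R (S(R, Q) = 4*(5/R) = 20/R)
U(b) = -3/8 + b/8 + 5/(2*b) (U(b) = -3/8 + (b + 20/b)/8 = -3/8 + (b/8 + 5/(2*b)) = -3/8 + b/8 + 5/(2*b))
U(6*(-3) + l(-5))² = ((20 + (6*(-3) + 4)*(-3 + (6*(-3) + 4)))/(8*(6*(-3) + 4)))² = ((20 + (-18 + 4)*(-3 + (-18 + 4)))/(8*(-18 + 4)))² = ((⅛)*(20 - 14*(-3 - 14))/(-14))² = ((⅛)*(-1/14)*(20 - 14*(-17)))² = ((⅛)*(-1/14)*(20 + 238))² = ((⅛)*(-1/14)*258)² = (-129/56)² = 16641/3136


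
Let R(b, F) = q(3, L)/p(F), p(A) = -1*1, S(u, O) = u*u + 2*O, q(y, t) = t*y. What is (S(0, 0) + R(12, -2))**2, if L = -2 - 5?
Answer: 441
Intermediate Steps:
L = -7
S(u, O) = u**2 + 2*O
p(A) = -1
R(b, F) = 21 (R(b, F) = -7*3/(-1) = -21*(-1) = 21)
(S(0, 0) + R(12, -2))**2 = ((0**2 + 2*0) + 21)**2 = ((0 + 0) + 21)**2 = (0 + 21)**2 = 21**2 = 441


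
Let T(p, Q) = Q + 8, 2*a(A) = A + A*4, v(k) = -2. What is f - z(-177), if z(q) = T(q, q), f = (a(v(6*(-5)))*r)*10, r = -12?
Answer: 769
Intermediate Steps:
a(A) = 5*A/2 (a(A) = (A + A*4)/2 = (A + 4*A)/2 = (5*A)/2 = 5*A/2)
f = 600 (f = (((5/2)*(-2))*(-12))*10 = -5*(-12)*10 = 60*10 = 600)
T(p, Q) = 8 + Q
z(q) = 8 + q
f - z(-177) = 600 - (8 - 177) = 600 - 1*(-169) = 600 + 169 = 769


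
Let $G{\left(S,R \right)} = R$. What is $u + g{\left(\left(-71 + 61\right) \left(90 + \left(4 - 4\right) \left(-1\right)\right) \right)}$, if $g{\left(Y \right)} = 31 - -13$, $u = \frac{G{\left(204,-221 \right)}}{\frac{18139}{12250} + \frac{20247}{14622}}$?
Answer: $- \frac{83344237}{2515952} \approx -33.126$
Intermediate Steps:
$u = - \frac{194046125}{2515952}$ ($u = - \frac{221}{\frac{18139}{12250} + \frac{20247}{14622}} = - \frac{221}{18139 \cdot \frac{1}{12250} + 20247 \cdot \frac{1}{14622}} = - \frac{221}{\frac{18139}{12250} + \frac{6749}{4874}} = - \frac{221}{\frac{42771184}{14926625}} = \left(-221\right) \frac{14926625}{42771184} = - \frac{194046125}{2515952} \approx -77.126$)
$g{\left(Y \right)} = 44$ ($g{\left(Y \right)} = 31 + 13 = 44$)
$u + g{\left(\left(-71 + 61\right) \left(90 + \left(4 - 4\right) \left(-1\right)\right) \right)} = - \frac{194046125}{2515952} + 44 = - \frac{83344237}{2515952}$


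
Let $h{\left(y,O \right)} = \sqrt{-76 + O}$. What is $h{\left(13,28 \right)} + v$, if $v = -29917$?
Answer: $-29917 + 4 i \sqrt{3} \approx -29917.0 + 6.9282 i$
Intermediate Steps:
$h{\left(13,28 \right)} + v = \sqrt{-76 + 28} - 29917 = \sqrt{-48} - 29917 = 4 i \sqrt{3} - 29917 = -29917 + 4 i \sqrt{3}$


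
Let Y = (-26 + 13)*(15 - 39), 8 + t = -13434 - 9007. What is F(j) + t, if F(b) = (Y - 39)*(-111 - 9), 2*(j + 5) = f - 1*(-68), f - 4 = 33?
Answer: -55209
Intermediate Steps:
t = -22449 (t = -8 + (-13434 - 9007) = -8 - 22441 = -22449)
f = 37 (f = 4 + 33 = 37)
Y = 312 (Y = -13*(-24) = 312)
j = 95/2 (j = -5 + (37 - 1*(-68))/2 = -5 + (37 + 68)/2 = -5 + (½)*105 = -5 + 105/2 = 95/2 ≈ 47.500)
F(b) = -32760 (F(b) = (312 - 39)*(-111 - 9) = 273*(-120) = -32760)
F(j) + t = -32760 - 22449 = -55209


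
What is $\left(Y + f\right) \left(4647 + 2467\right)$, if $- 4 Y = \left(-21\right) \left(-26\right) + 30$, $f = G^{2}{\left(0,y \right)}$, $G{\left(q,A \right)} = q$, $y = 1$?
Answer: $-1024416$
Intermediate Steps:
$f = 0$ ($f = 0^{2} = 0$)
$Y = -144$ ($Y = - \frac{\left(-21\right) \left(-26\right) + 30}{4} = - \frac{546 + 30}{4} = \left(- \frac{1}{4}\right) 576 = -144$)
$\left(Y + f\right) \left(4647 + 2467\right) = \left(-144 + 0\right) \left(4647 + 2467\right) = \left(-144\right) 7114 = -1024416$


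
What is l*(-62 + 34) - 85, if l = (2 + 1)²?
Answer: -337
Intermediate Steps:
l = 9 (l = 3² = 9)
l*(-62 + 34) - 85 = 9*(-62 + 34) - 85 = 9*(-28) - 85 = -252 - 85 = -337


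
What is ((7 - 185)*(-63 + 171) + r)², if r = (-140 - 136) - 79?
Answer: 383337241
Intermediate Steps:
r = -355 (r = -276 - 79 = -355)
((7 - 185)*(-63 + 171) + r)² = ((7 - 185)*(-63 + 171) - 355)² = (-178*108 - 355)² = (-19224 - 355)² = (-19579)² = 383337241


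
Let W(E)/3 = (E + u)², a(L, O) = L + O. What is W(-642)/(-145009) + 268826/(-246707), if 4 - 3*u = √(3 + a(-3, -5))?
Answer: -1028301716155/107324206089 - 3844*I*√5/435027 ≈ -9.5813 - 0.019758*I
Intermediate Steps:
u = 4/3 - I*√5/3 (u = 4/3 - √(3 + (-3 - 5))/3 = 4/3 - √(3 - 8)/3 = 4/3 - I*√5/3 ≈ 1.3333 - 0.74536*I)
W(E) = 3*(4/3 + E - I*√5/3)² (W(E) = 3*(E + (4/3 - I*√5/3))² = 3*(4/3 + E - I*√5/3)²)
W(-642)/(-145009) + 268826/(-246707) = ((4 + 3*(-642) - I*√5)²/3)/(-145009) + 268826/(-246707) = ((4 - 1926 - I*√5)²/3)*(-1/145009) + 268826*(-1/246707) = ((-1922 - I*√5)²/3)*(-1/145009) - 268826/246707 = -(-1922 - I*√5)²/435027 - 268826/246707 = -268826/246707 - (-1922 - I*√5)²/435027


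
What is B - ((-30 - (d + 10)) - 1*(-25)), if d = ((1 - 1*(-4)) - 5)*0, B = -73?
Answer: -58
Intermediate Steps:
d = 0 (d = ((1 + 4) - 5)*0 = (5 - 5)*0 = 0*0 = 0)
B - ((-30 - (d + 10)) - 1*(-25)) = -73 - ((-30 - (0 + 10)) - 1*(-25)) = -73 - ((-30 - 1*10) + 25) = -73 - ((-30 - 10) + 25) = -73 - (-40 + 25) = -73 - 1*(-15) = -73 + 15 = -58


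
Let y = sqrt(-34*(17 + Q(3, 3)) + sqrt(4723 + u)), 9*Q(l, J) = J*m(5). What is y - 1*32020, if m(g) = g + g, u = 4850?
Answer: -32020 + I*sqrt(6222 - 9*sqrt(9573))/3 ≈ -32020.0 + 24.362*I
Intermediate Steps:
m(g) = 2*g
Q(l, J) = 10*J/9 (Q(l, J) = (J*(2*5))/9 = (J*10)/9 = (10*J)/9 = 10*J/9)
y = sqrt(-2074/3 + sqrt(9573)) (y = sqrt(-34*(17 + (10/9)*3) + sqrt(4723 + 4850)) = sqrt(-34*(17 + 10/3) + sqrt(9573)) = sqrt(-34*61/3 + sqrt(9573)) = sqrt(-2074/3 + sqrt(9573)) ≈ 24.362*I)
y - 1*32020 = sqrt(-6222 + 9*sqrt(9573))/3 - 1*32020 = sqrt(-6222 + 9*sqrt(9573))/3 - 32020 = -32020 + sqrt(-6222 + 9*sqrt(9573))/3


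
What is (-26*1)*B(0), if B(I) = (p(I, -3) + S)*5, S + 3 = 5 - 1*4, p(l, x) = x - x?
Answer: 260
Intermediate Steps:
p(l, x) = 0
S = -2 (S = -3 + (5 - 1*4) = -3 + (5 - 4) = -3 + 1 = -2)
B(I) = -10 (B(I) = (0 - 2)*5 = -2*5 = -10)
(-26*1)*B(0) = -26*1*(-10) = -26*(-10) = 260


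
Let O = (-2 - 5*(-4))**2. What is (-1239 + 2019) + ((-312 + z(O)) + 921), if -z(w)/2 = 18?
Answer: 1353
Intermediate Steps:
O = 324 (O = (-2 + 20)**2 = 18**2 = 324)
z(w) = -36 (z(w) = -2*18 = -36)
(-1239 + 2019) + ((-312 + z(O)) + 921) = (-1239 + 2019) + ((-312 - 36) + 921) = 780 + (-348 + 921) = 780 + 573 = 1353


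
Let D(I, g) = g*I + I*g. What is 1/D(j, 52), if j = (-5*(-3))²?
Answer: 1/23400 ≈ 4.2735e-5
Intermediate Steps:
j = 225 (j = 15² = 225)
D(I, g) = 2*I*g (D(I, g) = I*g + I*g = 2*I*g)
1/D(j, 52) = 1/(2*225*52) = 1/23400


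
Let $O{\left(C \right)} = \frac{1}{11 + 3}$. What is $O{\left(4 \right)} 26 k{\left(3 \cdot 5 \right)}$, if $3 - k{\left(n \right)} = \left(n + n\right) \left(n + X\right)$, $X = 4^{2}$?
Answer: $- \frac{12051}{7} \approx -1721.6$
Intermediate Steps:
$X = 16$
$O{\left(C \right)} = \frac{1}{14}$
$k{\left(n \right)} = 3 - 2 n \left(16 + n\right)$ ($k{\left(n \right)} = 3 - \left(n + n\right) \left(n + 16\right) = 3 - 2 n \left(16 + n\right)$)
$O{\left(4 \right)} 26 k{\left(3 \cdot 5 \right)} = \frac{1}{14} \cdot 26 \left(3 - 32 \cdot 3 \cdot 5 - 2 \left(3 \cdot 5\right)^{2}\right) = \frac{13 \left(3 - 480 - 2 \cdot 15^{2}\right)}{7} = \frac{13 \left(3 - 480 - 450\right)}{7} = \frac{13}{7} \left(-927\right) = - \frac{12051}{7}$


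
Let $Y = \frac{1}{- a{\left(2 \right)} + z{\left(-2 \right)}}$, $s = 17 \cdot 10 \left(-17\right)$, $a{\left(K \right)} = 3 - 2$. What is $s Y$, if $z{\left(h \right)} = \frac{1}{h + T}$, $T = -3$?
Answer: $\frac{7225}{3} \approx 2408.3$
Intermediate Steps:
$a{\left(K \right)} = 1$
$z{\left(h \right)} = \frac{1}{-3 + h}$ ($z{\left(h \right)} = \frac{1}{h - 3} = \frac{1}{-3 + h}$)
$s = -2890$ ($s = 170 \left(-17\right) = -2890$)
$Y = - \frac{5}{6}$ ($Y = \frac{1}{\left(-1\right) 1 + \frac{1}{-3 - 2}} = \frac{1}{-1 + \frac{1}{-5}} = \frac{1}{-1 - \frac{1}{5}} = \frac{1}{- \frac{6}{5}} = - \frac{5}{6} \approx -0.83333$)
$s Y = \left(-2890\right) \left(- \frac{5}{6}\right) = \frac{7225}{3}$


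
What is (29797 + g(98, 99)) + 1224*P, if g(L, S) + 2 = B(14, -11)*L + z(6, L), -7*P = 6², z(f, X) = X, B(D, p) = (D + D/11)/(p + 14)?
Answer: 1855473/77 ≈ 24097.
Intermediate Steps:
B(D, p) = 12*D/(11*(14 + p)) (B(D, p) = (D + D*(1/11))/(14 + p) = (D + D/11)/(14 + p) = (12*D/11)/(14 + p) = 12*D/(11*(14 + p)))
P = -36/7 (P = -⅐*6² = -⅐*36 = -36/7 ≈ -5.1429)
g(L, S) = -2 + 67*L/11 (g(L, S) = -2 + (((12/11)*14/(14 - 11))*L + L) = -2 + (((12/11)*14/3)*L + L) = -2 + (((12/11)*14*(⅓))*L + L) = -2 + (56*L/11 + L) = -2 + 67*L/11)
(29797 + g(98, 99)) + 1224*P = (29797 + (-2 + (67/11)*98)) + 1224*(-36/7) = (29797 + (-2 + 6566/11)) - 44064/7 = (29797 + 6544/11) - 44064/7 = 334311/11 - 44064/7 = 1855473/77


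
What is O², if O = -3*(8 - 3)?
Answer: 225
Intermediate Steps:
O = -15 (O = -3*5 = -15)
O² = (-15)² = 225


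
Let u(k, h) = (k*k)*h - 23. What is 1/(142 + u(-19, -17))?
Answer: -1/6018 ≈ -0.00016617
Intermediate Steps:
u(k, h) = -23 + h*k² (u(k, h) = k²*h - 23 = h*k² - 23 = -23 + h*k²)
1/(142 + u(-19, -17)) = 1/(142 + (-23 - 17*(-19)²)) = 1/(142 + (-23 - 17*361)) = 1/(142 + (-23 - 6137)) = 1/(142 - 6160) = 1/(-6018) = -1/6018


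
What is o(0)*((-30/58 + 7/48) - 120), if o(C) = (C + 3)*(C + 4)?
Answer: -167557/116 ≈ -1444.5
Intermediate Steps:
o(C) = (3 + C)*(4 + C)
o(0)*((-30/58 + 7/48) - 120) = (12 + 0² + 7*0)*((-30/58 + 7/48) - 120) = (12 + 0 + 0)*((-30*1/58 + 7*(1/48)) - 120) = 12*((-15/29 + 7/48) - 120) = 12*(-517/1392 - 120) = 12*(-167557/1392) = -167557/116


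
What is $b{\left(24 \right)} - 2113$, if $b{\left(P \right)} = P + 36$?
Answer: $-2053$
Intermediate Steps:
$b{\left(P \right)} = 36 + P$
$b{\left(24 \right)} - 2113 = \left(36 + 24\right) - 2113 = 60 - 2113 = -2053$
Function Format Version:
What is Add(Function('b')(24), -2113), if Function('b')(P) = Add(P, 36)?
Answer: -2053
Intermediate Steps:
Function('b')(P) = Add(36, P)
Add(Function('b')(24), -2113) = Add(Add(36, 24), -2113) = Add(60, -2113) = -2053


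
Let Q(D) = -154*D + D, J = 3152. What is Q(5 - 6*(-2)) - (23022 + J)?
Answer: -28775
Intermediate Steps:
Q(D) = -153*D
Q(5 - 6*(-2)) - (23022 + J) = -153*(5 - 6*(-2)) - (23022 + 3152) = -153*(5 + 12) - 1*26174 = -153*17 - 26174 = -2601 - 26174 = -28775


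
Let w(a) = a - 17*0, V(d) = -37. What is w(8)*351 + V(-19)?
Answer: 2771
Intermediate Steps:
w(a) = a (w(a) = a + 0 = a)
w(8)*351 + V(-19) = 8*351 - 37 = 2808 - 37 = 2771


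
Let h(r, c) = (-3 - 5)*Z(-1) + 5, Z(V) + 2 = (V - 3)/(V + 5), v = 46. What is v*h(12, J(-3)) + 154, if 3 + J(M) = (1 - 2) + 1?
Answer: 1488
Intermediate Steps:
J(M) = -3 (J(M) = -3 + ((1 - 2) + 1) = -3 + (-1 + 1) = -3 + 0 = -3)
Z(V) = -2 + (-3 + V)/(5 + V) (Z(V) = -2 + (V - 3)/(V + 5) = -2 + (-3 + V)/(5 + V))
h(r, c) = 29 (h(r, c) = (-3 - 5)*((-13 - 1*(-1))/(5 - 1)) + 5 = -8*(-13 + 1)/4 + 5 = -2*(-12) + 5 = -8*(-3) + 5 = 24 + 5 = 29)
v*h(12, J(-3)) + 154 = 46*29 + 154 = 1334 + 154 = 1488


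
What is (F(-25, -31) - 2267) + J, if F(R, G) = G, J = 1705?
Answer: -593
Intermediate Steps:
(F(-25, -31) - 2267) + J = (-31 - 2267) + 1705 = -2298 + 1705 = -593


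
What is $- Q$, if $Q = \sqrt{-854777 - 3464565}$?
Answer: $- i \sqrt{4319342} \approx - 2078.3 i$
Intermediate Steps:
$Q = i \sqrt{4319342}$ ($Q = \sqrt{-854777 - 3464565} = \sqrt{-4319342} = i \sqrt{4319342} \approx 2078.3 i$)
$- Q = - i \sqrt{4319342}$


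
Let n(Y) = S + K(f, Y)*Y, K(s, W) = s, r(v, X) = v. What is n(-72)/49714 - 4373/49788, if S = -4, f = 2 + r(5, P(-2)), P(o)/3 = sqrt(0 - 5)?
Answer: -121345813/1237580316 ≈ -0.098051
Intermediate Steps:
P(o) = 3*I*sqrt(5) (P(o) = 3*sqrt(0 - 5) = 3*sqrt(-5) = 3*(I*sqrt(5)) = 3*I*sqrt(5))
f = 7 (f = 2 + 5 = 7)
n(Y) = -4 + 7*Y
n(-72)/49714 - 4373/49788 = (-4 + 7*(-72))/49714 - 4373/49788 = (-4 - 504)*(1/49714) - 4373*1/49788 = -508*1/49714 - 4373/49788 = -254/24857 - 4373/49788 = -121345813/1237580316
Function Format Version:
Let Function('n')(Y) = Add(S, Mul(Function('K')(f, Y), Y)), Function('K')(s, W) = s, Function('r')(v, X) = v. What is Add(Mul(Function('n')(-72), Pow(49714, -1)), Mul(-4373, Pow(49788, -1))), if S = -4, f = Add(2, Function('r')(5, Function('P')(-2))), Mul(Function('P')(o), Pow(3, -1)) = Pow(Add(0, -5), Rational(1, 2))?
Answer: Rational(-121345813, 1237580316) ≈ -0.098051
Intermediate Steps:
Function('P')(o) = Mul(3, I, Pow(5, Rational(1, 2))) (Function('P')(o) = Mul(3, Pow(Add(0, -5), Rational(1, 2))) = Mul(3, Pow(-5, Rational(1, 2))) = Mul(3, Mul(I, Pow(5, Rational(1, 2)))) = Mul(3, I, Pow(5, Rational(1, 2))))
f = 7 (f = Add(2, 5) = 7)
Function('n')(Y) = Add(-4, Mul(7, Y))
Add(Mul(Function('n')(-72), Pow(49714, -1)), Mul(-4373, Pow(49788, -1))) = Add(Mul(Add(-4, Mul(7, -72)), Pow(49714, -1)), Mul(-4373, Pow(49788, -1))) = Add(Mul(Add(-4, -504), Rational(1, 49714)), Mul(-4373, Rational(1, 49788))) = Add(Mul(-508, Rational(1, 49714)), Rational(-4373, 49788)) = Add(Rational(-254, 24857), Rational(-4373, 49788)) = Rational(-121345813, 1237580316)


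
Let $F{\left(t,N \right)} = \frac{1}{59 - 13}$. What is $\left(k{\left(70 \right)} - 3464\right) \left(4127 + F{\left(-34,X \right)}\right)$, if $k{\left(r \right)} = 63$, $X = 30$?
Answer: $- \frac{645656043}{46} \approx -1.4036 \cdot 10^{7}$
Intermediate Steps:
$F{\left(t,N \right)} = \frac{1}{46}$
$\left(k{\left(70 \right)} - 3464\right) \left(4127 + F{\left(-34,X \right)}\right) = \left(63 - 3464\right) \left(4127 + \frac{1}{46}\right) = \left(-3401\right) \frac{189843}{46} = - \frac{645656043}{46}$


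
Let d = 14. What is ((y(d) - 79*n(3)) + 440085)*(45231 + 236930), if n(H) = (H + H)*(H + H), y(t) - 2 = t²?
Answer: 123428225679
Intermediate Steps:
y(t) = 2 + t²
n(H) = 4*H² (n(H) = (2*H)*(2*H) = 4*H²)
((y(d) - 79*n(3)) + 440085)*(45231 + 236930) = (((2 + 14²) - 316*3²) + 440085)*(45231 + 236930) = (((2 + 196) - 316*9) + 440085)*282161 = ((198 - 79*36) + 440085)*282161 = ((198 - 2844) + 440085)*282161 = (-2646 + 440085)*282161 = 437439*282161 = 123428225679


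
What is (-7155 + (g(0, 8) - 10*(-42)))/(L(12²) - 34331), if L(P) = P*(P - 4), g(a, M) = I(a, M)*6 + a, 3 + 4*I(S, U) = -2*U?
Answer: 13527/28342 ≈ 0.47728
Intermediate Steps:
I(S, U) = -¾ - U/2 (I(S, U) = -¾ + (-2*U)/4 = -¾ - U/2)
g(a, M) = -9/2 + a - 3*M (g(a, M) = (-¾ - M/2)*6 + a = (-9/2 - 3*M) + a = -9/2 + a - 3*M)
L(P) = P*(-4 + P)
(-7155 + (g(0, 8) - 10*(-42)))/(L(12²) - 34331) = (-7155 + ((-9/2 + 0 - 3*8) - 10*(-42)))/(12²*(-4 + 12²) - 34331) = (-7155 + ((-9/2 + 0 - 24) + 420))/(144*(-4 + 144) - 34331) = (-7155 + (-57/2 + 420))/(144*140 - 34331) = (-7155 + 783/2)/(20160 - 34331) = -13527/2/(-14171) = -13527/2*(-1/14171) = 13527/28342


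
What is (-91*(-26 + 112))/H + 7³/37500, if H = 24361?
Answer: -285119177/913537500 ≈ -0.31210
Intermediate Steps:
(-91*(-26 + 112))/H + 7³/37500 = -91*(-26 + 112)/24361 + 7³/37500 = -91*86*(1/24361) + 343*(1/37500) = -7826*1/24361 + 343/37500 = -7826/24361 + 343/37500 = -285119177/913537500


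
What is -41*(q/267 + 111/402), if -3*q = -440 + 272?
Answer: -712703/35778 ≈ -19.920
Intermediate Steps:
q = 56 (q = -(-440 + 272)/3 = -1/3*(-168) = 56)
-41*(q/267 + 111/402) = -41*(56/267 + 111/402) = -41*(56*(1/267) + 111*(1/402)) = -41*(56/267 + 37/134) = -41*17383/35778 = -712703/35778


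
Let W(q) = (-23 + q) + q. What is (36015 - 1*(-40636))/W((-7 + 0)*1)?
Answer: -76651/37 ≈ -2071.6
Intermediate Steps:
W(q) = -23 + 2*q
(36015 - 1*(-40636))/W((-7 + 0)*1) = (36015 - 1*(-40636))/(-23 + 2*((-7 + 0)*1)) = (36015 + 40636)/(-23 + 2*(-7*1)) = 76651/(-23 + 2*(-7)) = 76651/(-23 - 14) = 76651/(-37) = 76651*(-1/37) = -76651/37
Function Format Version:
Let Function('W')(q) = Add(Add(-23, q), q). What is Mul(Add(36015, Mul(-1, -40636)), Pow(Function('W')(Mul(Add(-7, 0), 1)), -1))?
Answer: Rational(-76651, 37) ≈ -2071.6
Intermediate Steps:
Function('W')(q) = Add(-23, Mul(2, q))
Mul(Add(36015, Mul(-1, -40636)), Pow(Function('W')(Mul(Add(-7, 0), 1)), -1)) = Mul(Add(36015, Mul(-1, -40636)), Pow(Add(-23, Mul(2, Mul(Add(-7, 0), 1))), -1)) = Mul(Add(36015, 40636), Pow(Add(-23, Mul(2, Mul(-7, 1))), -1)) = Mul(76651, Pow(Add(-23, Mul(2, -7)), -1)) = Mul(76651, Pow(Add(-23, -14), -1)) = Mul(76651, Pow(-37, -1)) = Mul(76651, Rational(-1, 37)) = Rational(-76651, 37)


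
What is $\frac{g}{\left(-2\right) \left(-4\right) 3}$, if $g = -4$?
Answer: $- \frac{1}{6} \approx -0.16667$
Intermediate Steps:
$\frac{g}{\left(-2\right) \left(-4\right) 3} = - \frac{4}{\left(-2\right) \left(-4\right) 3} = - \frac{4}{8 \cdot 3} = - \frac{4}{24} = \left(-4\right) \frac{1}{24} = - \frac{1}{6}$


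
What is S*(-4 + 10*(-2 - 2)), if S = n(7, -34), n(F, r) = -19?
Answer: 836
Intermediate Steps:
S = -19
S*(-4 + 10*(-2 - 2)) = -19*(-4 + 10*(-2 - 2)) = -19*(-4 + 10*(-4)) = -19*(-4 - 40) = -19*(-44) = 836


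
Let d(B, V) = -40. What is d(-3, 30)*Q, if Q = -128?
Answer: 5120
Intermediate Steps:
d(-3, 30)*Q = -40*(-128) = 5120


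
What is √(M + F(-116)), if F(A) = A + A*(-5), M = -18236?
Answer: 2*I*√4443 ≈ 133.31*I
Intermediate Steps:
F(A) = -4*A (F(A) = A - 5*A = -4*A)
√(M + F(-116)) = √(-18236 - 4*(-116)) = √(-18236 + 464) = √(-17772) = 2*I*√4443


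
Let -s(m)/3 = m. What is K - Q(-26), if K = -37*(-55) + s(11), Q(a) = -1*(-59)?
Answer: 1943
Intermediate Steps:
Q(a) = 59
s(m) = -3*m
K = 2002 (K = -37*(-55) - 3*11 = 2035 - 33 = 2002)
K - Q(-26) = 2002 - 1*59 = 2002 - 59 = 1943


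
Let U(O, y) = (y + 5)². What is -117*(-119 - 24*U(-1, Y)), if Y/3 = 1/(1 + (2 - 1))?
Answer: 132561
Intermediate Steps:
Y = 3/2 (Y = 3/(1 + (2 - 1)) = 3/(1 + 1) = 3/2 ≈ 1.5000)
U(O, y) = (5 + y)²
-117*(-119 - 24*U(-1, Y)) = -117*(-119 - 24*(5 + 3/2)²) = -117*(-119 - 24*(13/2)²) = -117*(-119 - 24*169/4) = -117*(-119 - 1014) = -117*(-1133) = 132561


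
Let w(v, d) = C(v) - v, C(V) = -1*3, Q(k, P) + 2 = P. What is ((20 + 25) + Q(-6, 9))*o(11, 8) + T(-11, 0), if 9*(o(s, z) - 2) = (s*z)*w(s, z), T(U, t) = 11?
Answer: -63029/9 ≈ -7003.2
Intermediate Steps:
Q(k, P) = -2 + P
C(V) = -3
w(v, d) = -3 - v
o(s, z) = 2 + s*z*(-3 - s)/9 (o(s, z) = 2 + ((s*z)*(-3 - s))/9 = 2 + (s*z*(-3 - s))/9 = 2 + s*z*(-3 - s)/9)
((20 + 25) + Q(-6, 9))*o(11, 8) + T(-11, 0) = ((20 + 25) + (-2 + 9))*(2 - ⅑*11*8*(3 + 11)) + 11 = (45 + 7)*(2 - ⅑*11*8*14) + 11 = 52*(2 - 1232/9) + 11 = 52*(-1214/9) + 11 = -63128/9 + 11 = -63029/9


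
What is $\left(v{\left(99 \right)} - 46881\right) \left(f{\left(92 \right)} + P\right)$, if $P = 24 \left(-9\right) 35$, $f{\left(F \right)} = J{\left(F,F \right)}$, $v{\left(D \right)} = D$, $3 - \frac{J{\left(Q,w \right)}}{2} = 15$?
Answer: $354794688$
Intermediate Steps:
$J{\left(Q,w \right)} = -24$ ($J{\left(Q,w \right)} = 6 - 30 = -24$)
$f{\left(F \right)} = -24$
$P = -7560$ ($P = \left(-216\right) 35 = -7560$)
$\left(v{\left(99 \right)} - 46881\right) \left(f{\left(92 \right)} + P\right) = \left(99 - 46881\right) \left(-24 - 7560\right) = \left(-46782\right) \left(-7584\right) = 354794688$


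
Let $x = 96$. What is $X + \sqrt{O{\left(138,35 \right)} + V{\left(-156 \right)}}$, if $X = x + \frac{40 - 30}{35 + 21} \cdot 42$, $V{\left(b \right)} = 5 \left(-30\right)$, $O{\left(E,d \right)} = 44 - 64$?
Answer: $\frac{207}{2} + i \sqrt{170} \approx 103.5 + 13.038 i$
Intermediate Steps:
$O{\left(E,d \right)} = -20$
$V{\left(b \right)} = -150$
$X = \frac{207}{2}$ ($X = 96 + \frac{40 - 30}{35 + 21} \cdot 42 = 96 + \frac{10}{56} \cdot 42 = 96 + 10 \cdot \frac{1}{56} \cdot 42 = 96 + \frac{5}{28} \cdot 42 = 96 + \frac{15}{2} = \frac{207}{2} \approx 103.5$)
$X + \sqrt{O{\left(138,35 \right)} + V{\left(-156 \right)}} = \frac{207}{2} + \sqrt{-20 - 150} = \frac{207}{2} + \sqrt{-170} = \frac{207}{2} + i \sqrt{170}$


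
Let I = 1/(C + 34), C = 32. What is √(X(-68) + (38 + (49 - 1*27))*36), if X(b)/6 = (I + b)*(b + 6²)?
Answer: 4*√115049/11 ≈ 123.34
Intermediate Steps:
I = 1/66 (I = 1/(32 + 34) = 1/66 ≈ 0.015152)
X(b) = 6*(36 + b)*(1/66 + b) (X(b) = 6*((1/66 + b)*(b + 6²)) = 6*((1/66 + b)*(b + 36)) = 6*((1/66 + b)*(36 + b)) = 6*((36 + b)*(1/66 + b)) = 6*(36 + b)*(1/66 + b))
√(X(-68) + (38 + (49 - 1*27))*36) = √((36/11 + 6*(-68)² + (2377/11)*(-68)) + (38 + (49 - 1*27))*36) = √((36/11 + 6*4624 - 161636/11) + (38 + (49 - 27))*36) = √((36/11 + 27744 - 161636/11) + (38 + 22)*36) = √(143584/11 + 60*36) = √(143584/11 + 2160) = √(167344/11) = 4*√115049/11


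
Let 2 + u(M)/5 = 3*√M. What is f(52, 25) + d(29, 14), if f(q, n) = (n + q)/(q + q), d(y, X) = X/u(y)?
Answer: 101857/133640 + 42*√29/1285 ≈ 0.93819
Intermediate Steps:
u(M) = -10 + 15*√M (u(M) = -10 + 5*(3*√M) = -10 + 15*√M)
d(y, X) = X/(-10 + 15*√y)
f(q, n) = (n + q)/(2*q) (f(q, n) = (n + q)/((2*q)) = (n + q)*(1/(2*q)) = (n + q)/(2*q))
f(52, 25) + d(29, 14) = (½)*(25 + 52)/52 + (⅕)*14/(-2 + 3*√29) = (½)*(1/52)*77 + 14/(5*(-2 + 3*√29)) = 77/104 + 14/(5*(-2 + 3*√29))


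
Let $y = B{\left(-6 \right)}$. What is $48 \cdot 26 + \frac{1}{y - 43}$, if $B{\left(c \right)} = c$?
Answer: $\frac{61151}{49} \approx 1248.0$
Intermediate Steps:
$y = -6$
$48 \cdot 26 + \frac{1}{y - 43} = 48 \cdot 26 + \frac{1}{-6 - 43} = 1248 + \frac{1}{-49} = 1248 - \frac{1}{49} = \frac{61151}{49}$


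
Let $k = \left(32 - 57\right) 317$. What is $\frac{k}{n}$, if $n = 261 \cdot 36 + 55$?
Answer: $- \frac{7925}{9451} \approx -0.83854$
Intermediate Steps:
$n = 9451$ ($n = 9396 + 55 = 9451$)
$k = -7925$ ($k = \left(-25\right) 317 = -7925$)
$\frac{k}{n} = - \frac{7925}{9451}$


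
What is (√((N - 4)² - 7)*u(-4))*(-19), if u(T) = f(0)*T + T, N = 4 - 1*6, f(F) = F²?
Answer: 76*√29 ≈ 409.27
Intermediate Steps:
N = -2 (N = 4 - 6 = -2)
u(T) = T (u(T) = 0²*T + T = 0*T + T = 0 + T = T)
(√((N - 4)² - 7)*u(-4))*(-19) = (√((-2 - 4)² - 7)*(-4))*(-19) = (√((-6)² - 7)*(-4))*(-19) = (√(36 - 7)*(-4))*(-19) = (√29*(-4))*(-19) = -4*√29*(-19) = 76*√29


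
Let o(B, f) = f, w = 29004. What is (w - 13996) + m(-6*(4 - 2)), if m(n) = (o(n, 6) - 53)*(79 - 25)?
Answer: 12470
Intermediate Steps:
m(n) = -2538 (m(n) = (6 - 53)*(79 - 25) = -47*54 = -2538)
(w - 13996) + m(-6*(4 - 2)) = (29004 - 13996) - 2538 = 15008 - 2538 = 12470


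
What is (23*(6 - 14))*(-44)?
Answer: 8096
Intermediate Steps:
(23*(6 - 14))*(-44) = (23*(-8))*(-44) = -184*(-44) = 8096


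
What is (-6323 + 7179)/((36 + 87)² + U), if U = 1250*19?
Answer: 856/38879 ≈ 0.022017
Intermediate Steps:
U = 23750
(-6323 + 7179)/((36 + 87)² + U) = (-6323 + 7179)/((36 + 87)² + 23750) = 856/(123² + 23750) = 856/(15129 + 23750) = 856/38879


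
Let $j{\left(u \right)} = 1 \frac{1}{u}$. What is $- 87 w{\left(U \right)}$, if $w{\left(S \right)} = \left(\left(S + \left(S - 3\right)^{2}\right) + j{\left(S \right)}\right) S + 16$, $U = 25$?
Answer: $-1108554$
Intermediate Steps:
$j{\left(u \right)} = \frac{1}{u}$
$w{\left(S \right)} = 16 + S \left(S + \frac{1}{S} + \left(-3 + S\right)^{2}\right)$ ($w{\left(S \right)} = \left(\left(S + \left(S - 3\right)^{2}\right) + \frac{1}{S}\right) S + 16 = \left(\left(S + \left(-3 + S\right)^{2}\right) + \frac{1}{S}\right) S + 16 = \left(S + \frac{1}{S} + \left(-3 + S\right)^{2}\right) S + 16 = S \left(S + \frac{1}{S} + \left(-3 + S\right)^{2}\right) + 16 = 16 + S \left(S + \frac{1}{S} + \left(-3 + S\right)^{2}\right)$)
$- 87 w{\left(U \right)} = - 87 \left(17 + 25^{2} + 25 \left(-3 + 25\right)^{2}\right) = - 87 \left(17 + 625 + 25 \cdot 22^{2}\right) = - 87 \left(17 + 625 + 25 \cdot 484\right) = - 87 \left(17 + 625 + 12100\right) = \left(-87\right) 12742 = -1108554$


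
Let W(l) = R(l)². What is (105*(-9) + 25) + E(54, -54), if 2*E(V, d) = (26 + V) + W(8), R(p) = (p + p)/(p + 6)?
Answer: -43088/49 ≈ -879.35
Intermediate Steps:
R(p) = 2*p/(6 + p) (R(p) = (2*p)/(6 + p) = 2*p/(6 + p))
W(l) = 4*l²/(6 + l)² (W(l) = (2*l/(6 + l))² = 4*l²/(6 + l)²)
E(V, d) = 669/49 + V/2 (E(V, d) = ((26 + V) + 4*8²/(6 + 8)²)/2 = ((26 + V) + 4*64/14²)/2 = ((26 + V) + 4*64*(1/196))/2 = ((26 + V) + 64/49)/2 = (1338/49 + V)/2 = 669/49 + V/2)
(105*(-9) + 25) + E(54, -54) = (105*(-9) + 25) + (669/49 + (½)*54) = (-945 + 25) + (669/49 + 27) = -920 + 1992/49 = -43088/49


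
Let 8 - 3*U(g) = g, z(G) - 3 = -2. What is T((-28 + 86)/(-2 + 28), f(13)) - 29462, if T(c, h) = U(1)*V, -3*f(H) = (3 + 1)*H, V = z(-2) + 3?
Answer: -88358/3 ≈ -29453.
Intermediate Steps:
z(G) = 1 (z(G) = 3 - 2 = 1)
U(g) = 8/3 - g/3
V = 4 (V = 1 + 3 = 4)
f(H) = -4*H/3 (f(H) = -(3 + 1)*H/3 = -4*H/3)
T(c, h) = 28/3 (T(c, h) = (8/3 - ⅓*1)*4 = (8/3 - ⅓)*4 = (7/3)*4 = 28/3)
T((-28 + 86)/(-2 + 28), f(13)) - 29462 = 28/3 - 29462 = -88358/3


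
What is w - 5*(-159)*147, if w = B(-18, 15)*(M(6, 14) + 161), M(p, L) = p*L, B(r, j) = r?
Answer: 112455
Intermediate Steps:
M(p, L) = L*p
w = -4410 (w = -18*(14*6 + 161) = -18*(84 + 161) = -18*245 = -4410)
w - 5*(-159)*147 = -4410 - 5*(-159)*147 = -4410 + 795*147 = -4410 + 116865 = 112455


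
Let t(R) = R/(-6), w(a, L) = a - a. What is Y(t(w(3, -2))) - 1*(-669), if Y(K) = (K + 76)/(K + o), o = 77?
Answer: 51589/77 ≈ 669.99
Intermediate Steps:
w(a, L) = 0
t(R) = -R/6 (t(R) = R*(-⅙) = -R/6)
Y(K) = (76 + K)/(77 + K) (Y(K) = (K + 76)/(K + 77) = (76 + K)/(77 + K))
Y(t(w(3, -2))) - 1*(-669) = (76 - ⅙*0)/(77 - ⅙*0) - 1*(-669) = (76 + 0)/(77 + 0) + 669 = 76/77 + 669 = 51589/77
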